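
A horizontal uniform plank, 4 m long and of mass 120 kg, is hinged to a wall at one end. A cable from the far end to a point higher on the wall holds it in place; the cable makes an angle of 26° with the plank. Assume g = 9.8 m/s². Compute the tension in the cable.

T ≈ 1340 N

Take torques about the hinge: T sin 26° · 4 = 120×9.8×2 = 2352 N·m.
So T = 2352 / (0.4384 × 4) = 1341.3 N.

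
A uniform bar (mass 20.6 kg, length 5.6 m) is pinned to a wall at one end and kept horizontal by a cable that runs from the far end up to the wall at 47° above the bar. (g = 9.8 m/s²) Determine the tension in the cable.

T ≈ 138 N

Take torques about the hinge: T sin 47° · 5.6 = 20.6×9.8×2.8 = 565.26 N·m.
So T = 565.26 / (0.7314 × 5.6) = 138.02 N.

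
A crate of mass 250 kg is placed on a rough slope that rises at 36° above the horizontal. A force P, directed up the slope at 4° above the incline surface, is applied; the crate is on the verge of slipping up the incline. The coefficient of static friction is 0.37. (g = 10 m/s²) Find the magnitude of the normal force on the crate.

N ≈ 1870 N

On the verge of sliding up the incline, friction equals μN and acts down the slope.
Perpendicular: N + P sin 4° = W cos 36° = 2023 N.
Along incline: P cos 4° = W sin 36° + μN  with W sin 36° = 1469 N.
Solving the pair for P and N: P = 2167 N, N = 1871 N (and f = μN = 692.4 N).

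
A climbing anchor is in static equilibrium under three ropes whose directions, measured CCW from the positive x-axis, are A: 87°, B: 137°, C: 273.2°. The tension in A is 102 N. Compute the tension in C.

T_C ≈ 113 N

Resolve: ΣF_x = 102 cos 87° + T_B cos 137° + T_C cos 273.2° = 0.
        ΣF_y = 102 sin 87° + T_B sin 137° + T_C sin 273.2° = 0.
The known terms sum to (5.338, 101.9) N, so -0.7314 T_B + 0.0558 T_C = -5.338 and 0.6820 T_B − 0.9984 T_C = -101.9.
Solving simultaneously: T_B = 15.92 N, T_C = 112.9 N.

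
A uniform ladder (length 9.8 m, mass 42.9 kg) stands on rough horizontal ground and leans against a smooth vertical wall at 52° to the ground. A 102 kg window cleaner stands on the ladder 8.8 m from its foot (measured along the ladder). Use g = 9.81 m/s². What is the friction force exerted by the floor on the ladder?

f ≈ 866 N

Torques about the foot: N_wall · 9.8 sin 52° = 42.9×9.81×4.9 cos 52° + 102×9.81×8.8 cos 52° → N_wall = 866.4 N.
ΣF_x = 0: f_floor = N_wall = 866.4 N.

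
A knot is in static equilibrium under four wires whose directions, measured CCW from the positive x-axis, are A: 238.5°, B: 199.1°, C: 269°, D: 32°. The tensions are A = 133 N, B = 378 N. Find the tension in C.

Resolve: ΣF_x = 133 cos 238.5° + 378 cos 199.1° + T_C cos 269° + T_D cos 32° = 0.
        ΣF_y = 133 sin 238.5° + 378 sin 199.1° + T_C sin 269° + T_D sin 32° = 0.
The known terms sum to (-426.7, -237.1) N, so -0.0175 T_C + 0.8480 T_D = 426.7 and -0.9998 T_C + 0.5299 T_D = 237.1.
Solving simultaneously: T_C = 29.86 N, T_D = 503.7 N.

T_C ≈ 29.9 N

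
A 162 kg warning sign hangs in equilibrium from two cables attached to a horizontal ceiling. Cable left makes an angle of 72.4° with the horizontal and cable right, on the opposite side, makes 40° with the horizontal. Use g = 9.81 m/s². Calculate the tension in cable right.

Weight W = 162 × 9.81 = 1589 N acts straight down.
Horizontal: T_left cos 72.4° = T_right cos 40°  →  T_left = 2.533 T_right.
Vertical: T_left sin 72.4° + T_right sin 40° = 1589.
Substituting the horizontal relation into the vertical equation gives 3.058 T_right = 1589, so T_right = 519.7 N.

T_right ≈ 520 N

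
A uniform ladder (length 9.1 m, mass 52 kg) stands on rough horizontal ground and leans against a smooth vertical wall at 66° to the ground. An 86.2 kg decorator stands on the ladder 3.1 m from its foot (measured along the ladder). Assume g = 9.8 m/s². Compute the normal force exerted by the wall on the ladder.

Torques about the foot: N_wall · 9.1 sin 66° = 52×9.8×4.55 cos 66° + 86.2×9.8×3.1 cos 66° → N_wall = 241.57 N.

N_wall ≈ 242 N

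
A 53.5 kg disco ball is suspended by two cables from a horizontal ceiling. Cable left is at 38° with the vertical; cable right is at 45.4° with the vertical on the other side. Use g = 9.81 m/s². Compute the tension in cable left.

T_left ≈ 376 N

Angles from the horizontal: cable left is 90° − 38° = 52°, cable right is 90° − 45.4° = 44.6°.
Weight W = 53.5 × 9.81 = 524.8 N acts straight down.
Horizontal: T_left cos 52° = T_right cos 44.6°  →  T_right = 0.8647 T_left.
Vertical: T_left sin 52° + T_right sin 44.6° = 524.8.
Substituting the horizontal relation into the vertical equation gives 1.395 T_left = 524.8, so T_left = 376.2 N.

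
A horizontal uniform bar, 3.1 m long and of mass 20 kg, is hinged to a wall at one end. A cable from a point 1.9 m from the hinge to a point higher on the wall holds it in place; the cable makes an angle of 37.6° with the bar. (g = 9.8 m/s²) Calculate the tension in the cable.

T ≈ 262 N

Take torques about the hinge: T sin 37.6° · 1.9 = 20×9.8×1.55 = 303.8 N·m.
So T = 303.8 / (0.6101 × 1.9) = 262.06 N.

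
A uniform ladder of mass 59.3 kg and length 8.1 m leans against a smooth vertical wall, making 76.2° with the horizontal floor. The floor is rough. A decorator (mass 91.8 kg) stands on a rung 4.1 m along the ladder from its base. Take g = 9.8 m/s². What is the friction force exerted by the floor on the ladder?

f ≈ 183 N

Torques about the foot: N_wall · 8.1 sin 76.2° = 59.3×9.8×4.05 cos 76.2° + 91.8×9.8×4.1 cos 76.2° → N_wall = 183.22 N.
ΣF_x = 0: f_floor = N_wall = 183.22 N.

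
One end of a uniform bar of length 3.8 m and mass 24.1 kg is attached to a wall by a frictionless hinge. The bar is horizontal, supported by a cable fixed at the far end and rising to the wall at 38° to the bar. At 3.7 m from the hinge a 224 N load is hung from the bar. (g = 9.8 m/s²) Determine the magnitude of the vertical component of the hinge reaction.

|H_y| ≈ 124 N

Take torques about the hinge: T sin 38° · 3.8 = 24.1×9.8×1.9 + 224×3.7 = 1277.5 N·m.
So T = 1277.5 / (0.6157 × 3.8) = 546.07 N.
ΣF_y = 0: H_y = (24.1×9.8 + 224) − T sin 38° = 460.18 − 336.2 = 123.98 N.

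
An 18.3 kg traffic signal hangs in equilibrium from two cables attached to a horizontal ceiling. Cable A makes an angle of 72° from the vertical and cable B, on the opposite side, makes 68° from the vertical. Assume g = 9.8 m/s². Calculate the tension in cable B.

T_B ≈ 265 N

Angles from the horizontal: cable A is 90° − 72° = 18°, cable B is 90° − 68° = 22°.
Weight W = 18.3 × 9.8 = 179.3 N acts straight down.
Horizontal: T_A cos 18° = T_B cos 22°  →  T_A = 0.9749 T_B.
Vertical: T_A sin 18° + T_B sin 22° = 179.3.
Substituting the horizontal relation into the vertical equation gives 0.6759 T_B = 179.3, so T_B = 265.3 N.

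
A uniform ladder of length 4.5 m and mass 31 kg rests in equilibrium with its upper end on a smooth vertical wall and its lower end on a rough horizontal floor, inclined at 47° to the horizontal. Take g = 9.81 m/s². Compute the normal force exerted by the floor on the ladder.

ΣF_y = 0: N_floor = 31×9.81 = 304.11 N.

N_floor ≈ 304 N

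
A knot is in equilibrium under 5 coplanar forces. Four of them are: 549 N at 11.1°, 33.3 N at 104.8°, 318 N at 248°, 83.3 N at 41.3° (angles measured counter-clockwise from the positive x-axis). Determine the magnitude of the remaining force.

F ≈ 485 N

Sum the known components: ΣF_x = 473.7 N, ΣF_y = -102 N.
For equilibrium the remaining force must supply (−ΣF_x, −ΣF_y) = (-473.7, 102) N.
Magnitude = √((-473.7)² + (102)²) = 484.5 N; direction = atan2(102, -473.7) = 167.9°.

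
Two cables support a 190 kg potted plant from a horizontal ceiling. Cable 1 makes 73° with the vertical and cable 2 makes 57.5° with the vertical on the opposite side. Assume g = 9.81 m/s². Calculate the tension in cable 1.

Angles from the horizontal: cable 1 is 90° − 73° = 17°, cable 2 is 90° − 57.5° = 32.5°.
Weight W = 190 × 9.81 = 1864 N acts straight down.
Horizontal: T_1 cos 17° = T_2 cos 32.5°  →  T_2 = 1.134 T_1.
Vertical: T_1 sin 17° + T_2 sin 32.5° = 1864.
Substituting the horizontal relation into the vertical equation gives 0.9016 T_1 = 1864, so T_1 = 2067 N.

T_1 ≈ 2070 N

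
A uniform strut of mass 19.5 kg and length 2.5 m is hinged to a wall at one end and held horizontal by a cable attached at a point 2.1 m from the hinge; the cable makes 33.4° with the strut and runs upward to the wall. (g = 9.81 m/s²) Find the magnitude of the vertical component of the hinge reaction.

|H_y| ≈ 77.4 N

Take torques about the hinge: T sin 33.4° · 2.1 = 19.5×9.81×1.25 = 239.12 N·m.
So T = 239.12 / (0.5505 × 2.1) = 206.85 N.
ΣF_y = 0: H_y = (19.5×9.81) − T sin 33.4° = 191.3 − 113.87 = 77.429 N.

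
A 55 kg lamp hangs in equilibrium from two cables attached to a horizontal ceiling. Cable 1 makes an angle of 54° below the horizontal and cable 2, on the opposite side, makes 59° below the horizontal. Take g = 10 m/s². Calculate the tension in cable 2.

T_2 ≈ 351 N

Weight W = 55 × 10 = 550 N acts straight down.
Horizontal: T_1 cos 54° = T_2 cos 59°  →  T_1 = 0.8762 T_2.
Vertical: T_1 sin 54° + T_2 sin 59° = 550.
Substituting the horizontal relation into the vertical equation gives 1.566 T_2 = 550, so T_2 = 351.2 N.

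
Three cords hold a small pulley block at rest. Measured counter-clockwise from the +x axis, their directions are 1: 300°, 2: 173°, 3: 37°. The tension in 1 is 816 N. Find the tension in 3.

Resolve: ΣF_x = 816 cos 300° + T_2 cos 173° + T_3 cos 37° = 0.
        ΣF_y = 816 sin 300° + T_2 sin 173° + T_3 sin 37° = 0.
The known terms sum to (408, -706.7) N, so -0.9925 T_2 + 0.7986 T_3 = -408 and 0.1219 T_2 + 0.6018 T_3 = 706.7.
Solving simultaneously: T_2 = 1166 N, T_3 = 938.1 N.

T_3 ≈ 938 N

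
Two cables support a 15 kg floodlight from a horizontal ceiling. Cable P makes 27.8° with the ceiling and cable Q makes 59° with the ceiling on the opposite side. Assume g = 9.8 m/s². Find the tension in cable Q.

T_Q ≈ 130 N

Weight W = 15 × 9.8 = 147 N acts straight down.
Horizontal: T_P cos 27.8° = T_Q cos 59°  →  T_P = 0.5822 T_Q.
Vertical: T_P sin 27.8° + T_Q sin 59° = 147.
Substituting the horizontal relation into the vertical equation gives 1.129 T_Q = 147, so T_Q = 130.2 N.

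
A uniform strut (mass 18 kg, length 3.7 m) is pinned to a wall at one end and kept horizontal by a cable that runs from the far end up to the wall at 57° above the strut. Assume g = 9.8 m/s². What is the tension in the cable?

Take torques about the hinge: T sin 57° · 3.7 = 18×9.8×1.85 = 326.34 N·m.
So T = 326.34 / (0.8387 × 3.7) = 105.17 N.

T ≈ 105 N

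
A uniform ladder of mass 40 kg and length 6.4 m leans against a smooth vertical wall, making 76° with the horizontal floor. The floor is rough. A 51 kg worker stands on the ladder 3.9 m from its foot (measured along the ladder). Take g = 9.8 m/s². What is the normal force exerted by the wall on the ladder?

Torques about the foot: N_wall · 6.4 sin 76° = 40×9.8×3.2 cos 76° + 51×9.8×3.9 cos 76° → N_wall = 124.81 N.

N_wall ≈ 125 N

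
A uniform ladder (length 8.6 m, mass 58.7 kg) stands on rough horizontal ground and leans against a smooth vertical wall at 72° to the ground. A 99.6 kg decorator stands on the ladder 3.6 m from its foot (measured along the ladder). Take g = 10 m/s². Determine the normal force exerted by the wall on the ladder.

N_wall ≈ 231 N

Torques about the foot: N_wall · 8.6 sin 72° = 58.7×10×4.3 cos 72° + 99.6×10×3.6 cos 72° → N_wall = 230.83 N.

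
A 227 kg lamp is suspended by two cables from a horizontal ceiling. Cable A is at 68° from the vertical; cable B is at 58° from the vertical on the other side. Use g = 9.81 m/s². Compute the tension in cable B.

T_B ≈ 2550 N

Angles from the horizontal: cable A is 90° − 68° = 22°, cable B is 90° − 58° = 32°.
Weight W = 227 × 9.81 = 2227 N acts straight down.
Horizontal: T_A cos 22° = T_B cos 32°  →  T_A = 0.9146 T_B.
Vertical: T_A sin 22° + T_B sin 32° = 2227.
Substituting the horizontal relation into the vertical equation gives 0.8726 T_B = 2227, so T_B = 2552 N.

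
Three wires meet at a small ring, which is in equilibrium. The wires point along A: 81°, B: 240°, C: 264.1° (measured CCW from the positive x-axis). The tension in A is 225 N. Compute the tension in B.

Resolve: ΣF_x = 225 cos 81° + T_B cos 240° + T_C cos 264.1° = 0.
        ΣF_y = 225 sin 81° + T_B sin 240° + T_C sin 264.1° = 0.
The known terms sum to (35.2, 222.2) N, so -0.5000 T_B − 0.1028 T_C = -35.2 and -0.8660 T_B − 0.9947 T_C = -222.2.
Solving simultaneously: T_B = 29.80 N, T_C = 197.5 N.

T_B ≈ 29.8 N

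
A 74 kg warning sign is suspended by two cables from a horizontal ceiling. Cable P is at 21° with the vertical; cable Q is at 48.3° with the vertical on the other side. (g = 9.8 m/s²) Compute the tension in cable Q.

T_Q ≈ 278 N

Angles from the horizontal: cable P is 90° − 21° = 69°, cable Q is 90° − 48.3° = 41.7°.
Weight W = 74 × 9.8 = 725.2 N acts straight down.
Horizontal: T_P cos 69° = T_Q cos 41.7°  →  T_P = 2.083 T_Q.
Vertical: T_P sin 69° + T_Q sin 41.7° = 725.2.
Substituting the horizontal relation into the vertical equation gives 2.61 T_Q = 725.2, so T_Q = 277.8 N.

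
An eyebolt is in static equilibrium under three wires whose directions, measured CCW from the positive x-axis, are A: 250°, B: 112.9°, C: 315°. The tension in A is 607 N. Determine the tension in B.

Resolve: ΣF_x = 607 cos 250° + T_B cos 112.9° + T_C cos 315° = 0.
        ΣF_y = 607 sin 250° + T_B sin 112.9° + T_C sin 315° = 0.
The known terms sum to (-207.6, -570.4) N, so -0.3891 T_B + 0.7071 T_C = 207.6 and 0.9212 T_B − 0.7071 T_C = 570.4.
Solving simultaneously: T_B = 1462 N, T_C = 1098 N.

T_B ≈ 1460 N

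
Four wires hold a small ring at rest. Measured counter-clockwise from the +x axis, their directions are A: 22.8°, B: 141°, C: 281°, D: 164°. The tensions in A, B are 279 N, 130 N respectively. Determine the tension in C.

Resolve: ΣF_x = 279 cos 22.8° + 130 cos 141° + T_C cos 281° + T_D cos 164° = 0.
        ΣF_y = 279 sin 22.8° + 130 sin 141° + T_C sin 281° + T_D sin 164° = 0.
The known terms sum to (156.2, 189.9) N, so 0.1908 T_C − 0.9613 T_D = -156.2 and -0.9816 T_C + 0.2756 T_D = -189.9.
Solving simultaneously: T_C = 253.2 N, T_D = 212.7 N.

T_C ≈ 253 N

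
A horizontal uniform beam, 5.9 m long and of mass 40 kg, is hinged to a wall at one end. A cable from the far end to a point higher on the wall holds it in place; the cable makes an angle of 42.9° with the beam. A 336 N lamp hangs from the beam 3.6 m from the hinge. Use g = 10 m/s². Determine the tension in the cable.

Take torques about the hinge: T sin 42.9° · 5.9 = 40×10×2.95 + 336×3.6 = 2389.6 N·m.
So T = 2389.6 / (0.6807 × 5.9) = 594.98 N.

T ≈ 595 N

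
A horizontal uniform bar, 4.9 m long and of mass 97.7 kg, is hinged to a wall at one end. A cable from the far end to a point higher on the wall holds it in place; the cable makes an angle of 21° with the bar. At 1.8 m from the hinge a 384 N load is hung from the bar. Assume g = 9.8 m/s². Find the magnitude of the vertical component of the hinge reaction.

Take torques about the hinge: T sin 21° · 4.9 = 97.7×9.8×2.45 + 384×1.8 = 3037 N·m.
So T = 3037 / (0.3584 × 4.9) = 1729.5 N.
ΣF_y = 0: H_y = (97.7×9.8 + 384) − T sin 21° = 1341.5 − 619.79 = 721.67 N.

|H_y| ≈ 722 N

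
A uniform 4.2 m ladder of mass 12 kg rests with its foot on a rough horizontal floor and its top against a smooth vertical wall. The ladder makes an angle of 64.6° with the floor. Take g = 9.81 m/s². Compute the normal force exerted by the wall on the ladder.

Torques about the foot: N_wall · 4.2 sin 64.6° = 12×9.81×2.1 cos 64.6° → N_wall = 27.949 N.

N_wall ≈ 27.9 N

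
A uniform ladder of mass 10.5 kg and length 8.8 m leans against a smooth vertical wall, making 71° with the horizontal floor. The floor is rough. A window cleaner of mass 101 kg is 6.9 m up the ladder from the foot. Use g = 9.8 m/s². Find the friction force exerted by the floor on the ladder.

f ≈ 285 N

Torques about the foot: N_wall · 8.8 sin 71° = 10.5×9.8×4.4 cos 71° + 101×9.8×6.9 cos 71° → N_wall = 284.95 N.
ΣF_x = 0: f_floor = N_wall = 284.95 N.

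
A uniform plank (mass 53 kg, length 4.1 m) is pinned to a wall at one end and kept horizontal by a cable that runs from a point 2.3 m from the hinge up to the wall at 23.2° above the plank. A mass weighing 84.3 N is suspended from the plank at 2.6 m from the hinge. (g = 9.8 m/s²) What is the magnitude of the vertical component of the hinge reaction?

Take torques about the hinge: T sin 23.2° · 2.3 = 53×9.8×2.05 + 84.3×2.6 = 1284 N·m.
So T = 1284 / (0.3939 × 2.3) = 1417.1 N.
ΣF_y = 0: H_y = (53×9.8 + 84.3) − T sin 23.2° = 603.7 − 558.24 = 45.461 N.

|H_y| ≈ 45.5 N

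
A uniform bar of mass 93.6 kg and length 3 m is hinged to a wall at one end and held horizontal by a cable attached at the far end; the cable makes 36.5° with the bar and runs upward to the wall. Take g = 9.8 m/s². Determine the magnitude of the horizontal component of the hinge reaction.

Take torques about the hinge: T sin 36.5° · 3 = 93.6×9.8×1.5 = 1375.9 N·m.
So T = 1375.9 / (0.5948 × 3) = 771.05 N.
ΣF_x = 0: H_x = T cos 36.5° = 619.82 N.

H_x ≈ 620 N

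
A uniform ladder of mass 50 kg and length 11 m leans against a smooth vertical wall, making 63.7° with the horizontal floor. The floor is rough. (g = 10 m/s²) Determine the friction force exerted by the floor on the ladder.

f ≈ 124 N

Torques about the foot: N_wall · 11 sin 63.7° = 50×10×5.5 cos 63.7° → N_wall = 123.56 N.
ΣF_x = 0: f_floor = N_wall = 123.56 N.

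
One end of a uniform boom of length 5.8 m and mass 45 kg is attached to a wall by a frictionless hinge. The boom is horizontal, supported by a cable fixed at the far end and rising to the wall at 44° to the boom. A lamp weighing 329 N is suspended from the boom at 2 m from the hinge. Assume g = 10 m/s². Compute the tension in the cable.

T ≈ 487 N

Take torques about the hinge: T sin 44° · 5.8 = 45×10×2.9 + 329×2 = 1963 N·m.
So T = 1963 / (0.6947 × 5.8) = 487.22 N.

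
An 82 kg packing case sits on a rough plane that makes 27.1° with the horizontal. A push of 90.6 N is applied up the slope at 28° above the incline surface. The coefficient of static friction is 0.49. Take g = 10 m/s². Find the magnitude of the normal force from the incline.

Axes along / perpendicular to the incline. W sin 27.1° = 373.5 N down-slope; W cos 27.1° = 730 N into the surface.
Perpendicular: N = W cos 27.1° − P sin 28° = 730 − 42.53 = 687.4 N.
Along incline: P cos 28° + f = W sin 27.1° (friction acts up-slope) → f = 373.5 − 80 = 293.6 N.
|f| = 293.6 N ≤ μN = 336.8 N, so the packing case is indeed static.

N ≈ 687 N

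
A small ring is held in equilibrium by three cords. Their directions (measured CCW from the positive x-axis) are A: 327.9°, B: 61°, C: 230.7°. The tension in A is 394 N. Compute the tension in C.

Resolve: ΣF_x = 394 cos 327.9° + T_B cos 61° + T_C cos 230.7° = 0.
        ΣF_y = 394 sin 327.9° + T_B sin 61° + T_C sin 230.7° = 0.
The known terms sum to (333.8, -209.4) N, so 0.4848 T_B − 0.6334 T_C = -333.8 and 0.8746 T_B − 0.7738 T_C = 209.4.
Solving simultaneously: T_B = 2186 N, T_C = 2200 N.

T_C ≈ 2200 N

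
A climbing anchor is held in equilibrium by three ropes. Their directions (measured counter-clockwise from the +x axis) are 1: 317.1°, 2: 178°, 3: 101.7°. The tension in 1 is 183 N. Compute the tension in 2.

Resolve: ΣF_x = 183 cos 317.1° + T_2 cos 178° + T_3 cos 101.7° = 0.
        ΣF_y = 183 sin 317.1° + T_2 sin 178° + T_3 sin 101.7° = 0.
The known terms sum to (134.1, -124.6) N, so -0.9994 T_2 − 0.2028 T_3 = -134.1 and 0.0349 T_2 + 0.9792 T_3 = 124.6.
Solving simultaneously: T_2 = 109.1 N, T_3 = 123.3 N.

T_2 ≈ 109 N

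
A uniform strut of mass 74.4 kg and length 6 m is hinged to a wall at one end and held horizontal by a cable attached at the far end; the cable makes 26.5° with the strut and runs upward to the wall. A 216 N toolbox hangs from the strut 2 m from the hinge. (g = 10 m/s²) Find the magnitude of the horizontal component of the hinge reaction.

H_x ≈ 891 N

Take torques about the hinge: T sin 26.5° · 6 = 74.4×10×3 + 216×2 = 2664 N·m.
So T = 2664 / (0.4462 × 6) = 995.07 N.
ΣF_x = 0: H_x = T cos 26.5° = 890.53 N.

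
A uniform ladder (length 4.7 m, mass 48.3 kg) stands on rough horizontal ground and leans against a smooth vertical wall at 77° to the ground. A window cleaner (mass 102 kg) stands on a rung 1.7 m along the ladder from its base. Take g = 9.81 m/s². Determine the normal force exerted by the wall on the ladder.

N_wall ≈ 138 N

Torques about the foot: N_wall · 4.7 sin 77° = 48.3×9.81×2.35 cos 77° + 102×9.81×1.7 cos 77° → N_wall = 138.25 N.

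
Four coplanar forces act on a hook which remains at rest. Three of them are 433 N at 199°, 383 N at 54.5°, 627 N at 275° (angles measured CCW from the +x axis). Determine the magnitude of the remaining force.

Sum the known components: ΣF_x = -132.4 N, ΣF_y = -453.8 N.
For equilibrium the remaining force must supply (−ΣF_x, −ΣF_y) = (132.4, 453.8) N.
Magnitude = √((132.4)² + (453.8)²) = 472.7 N; direction = atan2(453.8, 132.4) = 73.7°.

F ≈ 473 N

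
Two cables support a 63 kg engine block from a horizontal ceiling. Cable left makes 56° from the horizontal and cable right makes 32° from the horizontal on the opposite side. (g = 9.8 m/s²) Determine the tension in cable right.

T_right ≈ 345 N

Weight W = 63 × 9.8 = 617.4 N acts straight down.
Horizontal: T_left cos 56° = T_right cos 32°  →  T_left = 1.517 T_right.
Vertical: T_left sin 56° + T_right sin 32° = 617.4.
Substituting the horizontal relation into the vertical equation gives 1.787 T_right = 617.4, so T_right = 345.5 N.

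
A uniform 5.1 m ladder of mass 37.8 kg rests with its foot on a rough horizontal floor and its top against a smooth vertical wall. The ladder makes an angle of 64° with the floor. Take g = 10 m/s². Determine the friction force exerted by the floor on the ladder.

Torques about the foot: N_wall · 5.1 sin 64° = 37.8×10×2.55 cos 64° → N_wall = 92.181 N.
ΣF_x = 0: f_floor = N_wall = 92.181 N.

f ≈ 92.2 N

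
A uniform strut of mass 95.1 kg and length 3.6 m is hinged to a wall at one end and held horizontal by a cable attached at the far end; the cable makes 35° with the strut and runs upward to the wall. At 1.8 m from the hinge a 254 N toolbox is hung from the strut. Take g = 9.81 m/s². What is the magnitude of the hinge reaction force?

|H| ≈ 1030 N

Take torques about the hinge: T sin 35° · 3.6 = 95.1×9.81×1.8 + 254×1.8 = 2136.5 N·m.
So T = 2136.5 / (0.5736 × 3.6) = 1034.7 N.
ΣF_x = 0: H_x = T cos 35° = 847.56 N.
ΣF_y = 0: H_y = (95.1×9.81 + 254) − T sin 35° = 1186.9 − 593.47 = 593.47 N.
|H| = √(H_x² + H_y²) = √((847.56)² + (593.47)²) = 1034.7 N.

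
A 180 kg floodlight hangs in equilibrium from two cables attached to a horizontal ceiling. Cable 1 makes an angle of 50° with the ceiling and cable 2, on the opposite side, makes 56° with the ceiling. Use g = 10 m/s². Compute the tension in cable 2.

Weight W = 180 × 10 = 1800 N acts straight down.
Horizontal: T_1 cos 50° = T_2 cos 56°  →  T_1 = 0.8699 T_2.
Vertical: T_1 sin 50° + T_2 sin 56° = 1800.
Substituting the horizontal relation into the vertical equation gives 1.495 T_2 = 1800, so T_2 = 1204 N.

T_2 ≈ 1200 N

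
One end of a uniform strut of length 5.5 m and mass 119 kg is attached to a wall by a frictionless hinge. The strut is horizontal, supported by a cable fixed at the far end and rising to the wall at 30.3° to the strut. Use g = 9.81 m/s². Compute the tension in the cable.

Take torques about the hinge: T sin 30.3° · 5.5 = 119×9.81×2.75 = 3210.3 N·m.
So T = 3210.3 / (0.5045 × 5.5) = 1156.9 N.

T ≈ 1160 N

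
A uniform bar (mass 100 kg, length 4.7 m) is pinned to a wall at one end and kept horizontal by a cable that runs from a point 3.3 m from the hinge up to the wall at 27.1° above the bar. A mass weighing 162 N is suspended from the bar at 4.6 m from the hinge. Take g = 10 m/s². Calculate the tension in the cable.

T ≈ 2060 N

Take torques about the hinge: T sin 27.1° · 3.3 = 100×10×2.35 + 162×4.6 = 3095.2 N·m.
So T = 3095.2 / (0.4555 × 3.3) = 2058.9 N.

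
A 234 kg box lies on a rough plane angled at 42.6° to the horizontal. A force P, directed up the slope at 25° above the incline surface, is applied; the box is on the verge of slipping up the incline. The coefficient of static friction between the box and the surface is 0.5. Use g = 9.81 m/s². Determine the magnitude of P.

P ≈ 2150 N

On the verge of sliding up the incline, friction equals μN and acts down the slope.
Perpendicular: N + P sin 25° = W cos 42.6° = 1690 N.
Along incline: P cos 25° = W sin 42.6° + μN  with W sin 42.6° = 1554 N.
Solving the pair for P and N: P = 2146 N, N = 782.7 N (and f = μN = 391.4 N).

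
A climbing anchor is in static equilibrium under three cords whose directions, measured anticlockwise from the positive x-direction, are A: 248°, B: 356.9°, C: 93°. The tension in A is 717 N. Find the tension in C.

Resolve: ΣF_x = 717 cos 248° + T_B cos 356.9° + T_C cos 93° = 0.
        ΣF_y = 717 sin 248° + T_B sin 356.9° + T_C sin 93° = 0.
The known terms sum to (-268.6, -664.8) N, so 0.9985 T_B − 0.0523 T_C = 268.6 and -0.0541 T_B + 0.9986 T_C = 664.8.
Solving simultaneously: T_B = 304.7 N, T_C = 682.2 N.

T_C ≈ 682 N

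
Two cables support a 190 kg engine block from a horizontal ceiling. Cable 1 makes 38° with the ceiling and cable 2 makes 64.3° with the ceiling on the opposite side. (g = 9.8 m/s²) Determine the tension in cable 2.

Weight W = 190 × 9.8 = 1862 N acts straight down.
Horizontal: T_1 cos 38° = T_2 cos 64.3°  →  T_1 = 0.5503 T_2.
Vertical: T_1 sin 38° + T_2 sin 64.3° = 1862.
Substituting the horizontal relation into the vertical equation gives 1.24 T_2 = 1862, so T_2 = 1502 N.

T_2 ≈ 1500 N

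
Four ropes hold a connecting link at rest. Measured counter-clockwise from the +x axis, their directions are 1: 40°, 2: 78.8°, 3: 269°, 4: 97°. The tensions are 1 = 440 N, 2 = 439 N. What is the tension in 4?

Resolve: ΣF_x = 440 cos 40° + 439 cos 78.8° + T_3 cos 269° + T_4 cos 97° = 0.
        ΣF_y = 440 sin 40° + 439 sin 78.8° + T_3 sin 269° + T_4 sin 97° = 0.
The known terms sum to (422.3, 713.5) N, so -0.0175 T_3 − 0.1219 T_4 = -422.3 and -0.9998 T_3 + 0.9925 T_4 = -713.5.
Solving simultaneously: T_3 = 3637 N, T_4 = 2945 N.

T_4 ≈ 2940 N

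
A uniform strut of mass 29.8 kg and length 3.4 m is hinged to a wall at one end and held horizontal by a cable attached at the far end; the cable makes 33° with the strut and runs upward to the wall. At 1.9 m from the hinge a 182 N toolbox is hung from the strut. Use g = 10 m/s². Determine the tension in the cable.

T ≈ 460 N

Take torques about the hinge: T sin 33° · 3.4 = 29.8×10×1.7 + 182×1.9 = 852.4 N·m.
So T = 852.4 / (0.5446 × 3.4) = 460.32 N.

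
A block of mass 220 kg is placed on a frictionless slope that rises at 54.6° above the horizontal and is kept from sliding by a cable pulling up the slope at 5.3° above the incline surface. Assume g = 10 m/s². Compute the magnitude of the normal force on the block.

N ≈ 1110 N

Take axes along and perpendicular to the incline. Weight components: W sin 54.6° = 1793 N down-slope, W cos 54.6° = 1274 N into the surface.
Along incline: T cos 5.3° = W sin 54.6° → T = 1801 N.
Perpendicular: N = W cos 54.6° − T sin 5.3° = 1108 N.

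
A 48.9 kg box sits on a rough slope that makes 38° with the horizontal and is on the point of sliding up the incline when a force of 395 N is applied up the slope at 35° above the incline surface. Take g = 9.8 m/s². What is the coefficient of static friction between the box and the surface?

μ ≈ 0.189

On the verge of sliding up the incline, friction is at its maximum μN and acts down the slope.
Perpendicular to incline: N = W cos 38° − P sin 35° = 377.6 − 226.6 = 151.1 N.
Along incline: P cos 35° − μN = W sin 38° → μ = −(W sin 38° − P cos 35°) / N = 0.1888.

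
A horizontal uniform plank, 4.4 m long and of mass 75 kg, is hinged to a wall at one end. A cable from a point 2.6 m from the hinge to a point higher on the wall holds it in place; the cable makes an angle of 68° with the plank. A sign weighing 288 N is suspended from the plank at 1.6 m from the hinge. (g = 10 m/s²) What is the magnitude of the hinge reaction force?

|H| ≈ 398 N

Take torques about the hinge: T sin 68° · 2.6 = 75×10×2.2 + 288×1.6 = 2110.8 N·m.
So T = 2110.8 / (0.9272 × 2.6) = 875.6 N.
ΣF_x = 0: H_x = T cos 68° = 328.01 N.
ΣF_y = 0: H_y = (75×10 + 288) − T sin 68° = 1038 − 811.85 = 226.15 N.
|H| = √(H_x² + H_y²) = √((328.01)² + (226.15)²) = 398.41 N.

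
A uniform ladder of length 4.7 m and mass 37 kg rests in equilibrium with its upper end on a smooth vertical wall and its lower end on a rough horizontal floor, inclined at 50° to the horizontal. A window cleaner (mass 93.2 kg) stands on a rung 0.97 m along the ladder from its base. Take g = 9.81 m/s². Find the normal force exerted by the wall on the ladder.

N_wall ≈ 311 N

Torques about the foot: N_wall · 4.7 sin 50° = 37×9.81×2.35 cos 50° + 93.2×9.81×0.97 cos 50° → N_wall = 310.62 N.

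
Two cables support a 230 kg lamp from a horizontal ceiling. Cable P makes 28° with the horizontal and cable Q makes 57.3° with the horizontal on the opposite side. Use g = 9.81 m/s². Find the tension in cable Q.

Weight W = 230 × 9.81 = 2256 N acts straight down.
Horizontal: T_P cos 28° = T_Q cos 57.3°  →  T_P = 0.6119 T_Q.
Vertical: T_P sin 28° + T_Q sin 57.3° = 2256.
Substituting the horizontal relation into the vertical equation gives 1.129 T_Q = 2256, so T_Q = 1999 N.

T_Q ≈ 2000 N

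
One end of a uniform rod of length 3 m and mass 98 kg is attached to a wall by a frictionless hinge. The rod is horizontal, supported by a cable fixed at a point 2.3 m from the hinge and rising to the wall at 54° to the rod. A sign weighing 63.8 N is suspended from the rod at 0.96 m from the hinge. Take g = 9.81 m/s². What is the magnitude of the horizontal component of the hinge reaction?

H_x ≈ 475 N

Take torques about the hinge: T sin 54° · 2.3 = 98×9.81×1.5 + 63.8×0.96 = 1503.3 N·m.
So T = 1503.3 / (0.8090 × 2.3) = 807.91 N.
ΣF_x = 0: H_x = T cos 54° = 474.88 N.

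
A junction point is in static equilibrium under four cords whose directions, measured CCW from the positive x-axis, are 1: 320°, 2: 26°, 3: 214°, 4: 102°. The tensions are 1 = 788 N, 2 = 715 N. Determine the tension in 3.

Resolve: ΣF_x = 788 cos 320° + 715 cos 26° + T_3 cos 214° + T_4 cos 102° = 0.
        ΣF_y = 788 sin 320° + 715 sin 26° + T_3 sin 214° + T_4 sin 102° = 0.
The known terms sum to (1246, -193.1) N, so -0.8290 T_3 − 0.2079 T_4 = -1246 and -0.5592 T_3 + 0.9781 T_4 = 193.1.
Solving simultaneously: T_3 = 1271 N, T_4 = 924.3 N.

T_3 ≈ 1270 N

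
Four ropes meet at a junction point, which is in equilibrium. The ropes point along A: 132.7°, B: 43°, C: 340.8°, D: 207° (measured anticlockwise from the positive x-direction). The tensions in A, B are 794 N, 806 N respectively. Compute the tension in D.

T_D ≈ 1510 N

Resolve: ΣF_x = 794 cos 132.7° + 806 cos 43° + T_C cos 340.8° + T_D cos 207° = 0.
        ΣF_y = 794 sin 132.7° + 806 sin 43° + T_C sin 340.8° + T_D sin 207° = 0.
The known terms sum to (51.01, 1133) N, so 0.9444 T_C − 0.8910 T_D = -51.01 and -0.3289 T_C − 0.4540 T_D = -1133.
Solving simultaneously: T_C = 1367 N, T_D = 1506 N.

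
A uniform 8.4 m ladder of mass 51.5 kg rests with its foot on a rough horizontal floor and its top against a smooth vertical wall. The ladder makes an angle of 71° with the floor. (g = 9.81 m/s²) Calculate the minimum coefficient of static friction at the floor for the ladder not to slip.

μ_min ≈ 0.172

ΣF_y = 0: N_floor = 51.5×9.81 = 505.22 N.
Torques about the foot: N_wall · 8.4 sin 71° = 51.5×9.81×4.2 cos 71° → N_wall = 86.98 N.
ΣF_x = 0: f_floor = N_wall = 86.98 N.
μ_min = f_floor / N_floor = 86.98 / 505.22 = 0.1722.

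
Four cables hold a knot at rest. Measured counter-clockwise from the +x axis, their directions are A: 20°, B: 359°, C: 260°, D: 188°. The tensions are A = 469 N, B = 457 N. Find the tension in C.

T_C ≈ 27.4 N

Resolve: ΣF_x = 469 cos 20° + 457 cos 359° + T_C cos 260° + T_D cos 188° = 0.
        ΣF_y = 469 sin 20° + 457 sin 359° + T_C sin 260° + T_D sin 188° = 0.
The known terms sum to (897.6, 152.4) N, so -0.1736 T_C − 0.9903 T_D = -897.6 and -0.9848 T_C − 0.1392 T_D = -152.4.
Solving simultaneously: T_C = 27.36 N, T_D = 901.7 N.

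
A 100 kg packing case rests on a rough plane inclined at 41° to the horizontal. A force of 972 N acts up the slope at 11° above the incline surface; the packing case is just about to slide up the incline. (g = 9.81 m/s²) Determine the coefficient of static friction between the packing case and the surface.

On the verge of sliding up the incline, friction is at its maximum μN and acts down the slope.
Perpendicular to incline: N = W cos 41° − P sin 11° = 740.4 − 185.5 = 554.9 N.
Along incline: P cos 11° − μN = W sin 41° → μ = −(W sin 41° − P cos 11°) / N = 0.5596.

μ ≈ 0.560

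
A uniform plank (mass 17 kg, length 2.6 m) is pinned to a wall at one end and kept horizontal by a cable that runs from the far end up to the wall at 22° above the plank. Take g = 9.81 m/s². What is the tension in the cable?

Take torques about the hinge: T sin 22° · 2.6 = 17×9.81×1.3 = 216.8 N·m.
So T = 216.8 / (0.3746 × 2.6) = 222.59 N.

T ≈ 223 N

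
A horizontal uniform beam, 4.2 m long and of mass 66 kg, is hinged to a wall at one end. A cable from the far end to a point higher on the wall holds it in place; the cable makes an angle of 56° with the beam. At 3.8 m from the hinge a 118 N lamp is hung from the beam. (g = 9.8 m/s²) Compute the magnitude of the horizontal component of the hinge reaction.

Take torques about the hinge: T sin 56° · 4.2 = 66×9.8×2.1 + 118×3.8 = 1806.7 N·m.
So T = 1806.7 / (0.8290 × 4.2) = 518.87 N.
ΣF_x = 0: H_x = T cos 56° = 290.15 N.

H_x ≈ 290 N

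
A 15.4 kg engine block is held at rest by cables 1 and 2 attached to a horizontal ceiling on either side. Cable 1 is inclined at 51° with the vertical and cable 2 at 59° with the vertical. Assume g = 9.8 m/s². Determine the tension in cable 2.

Angles from the horizontal: cable 1 is 90° − 51° = 39°, cable 2 is 90° − 59° = 31°.
Weight W = 15.4 × 9.8 = 150.9 N acts straight down.
Horizontal: T_1 cos 39° = T_2 cos 31°  →  T_1 = 1.103 T_2.
Vertical: T_1 sin 39° + T_2 sin 31° = 150.9.
Substituting the horizontal relation into the vertical equation gives 1.209 T_2 = 150.9, so T_2 = 124.8 N.

T_2 ≈ 125 N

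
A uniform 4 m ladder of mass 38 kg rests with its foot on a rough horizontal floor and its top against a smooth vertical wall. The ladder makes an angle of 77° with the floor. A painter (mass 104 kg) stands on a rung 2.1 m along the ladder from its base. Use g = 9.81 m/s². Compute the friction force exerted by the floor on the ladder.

Torques about the foot: N_wall · 4 sin 77° = 38×9.81×2 cos 77° + 104×9.81×2.1 cos 77° → N_wall = 166.69 N.
ΣF_x = 0: f_floor = N_wall = 166.69 N.

f ≈ 167 N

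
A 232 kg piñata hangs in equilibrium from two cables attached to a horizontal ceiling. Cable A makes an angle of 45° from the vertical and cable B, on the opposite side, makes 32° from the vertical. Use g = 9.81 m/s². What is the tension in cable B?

T_B ≈ 1650 N

Angles from the horizontal: cable A is 90° − 45° = 45°, cable B is 90° − 32° = 58°.
Weight W = 232 × 9.81 = 2276 N acts straight down.
Horizontal: T_A cos 45° = T_B cos 58°  →  T_A = 0.7494 T_B.
Vertical: T_A sin 45° + T_B sin 58° = 2276.
Substituting the horizontal relation into the vertical equation gives 1.378 T_B = 2276, so T_B = 1652 N.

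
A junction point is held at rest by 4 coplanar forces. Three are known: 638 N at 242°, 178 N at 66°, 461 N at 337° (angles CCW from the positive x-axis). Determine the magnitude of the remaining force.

F ≈ 613 N

Sum the known components: ΣF_x = 197.2 N, ΣF_y = -580.8 N.
For equilibrium the remaining force must supply (−ΣF_x, −ΣF_y) = (-197.2, 580.8) N.
Magnitude = √((-197.2)² + (580.8)²) = 613.4 N; direction = atan2(580.8, -197.2) = 108.8°.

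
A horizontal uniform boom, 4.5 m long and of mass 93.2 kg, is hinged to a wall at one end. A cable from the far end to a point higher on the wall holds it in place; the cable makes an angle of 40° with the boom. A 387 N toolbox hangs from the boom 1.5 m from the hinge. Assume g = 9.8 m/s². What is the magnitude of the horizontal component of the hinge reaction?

H_x ≈ 698 N

Take torques about the hinge: T sin 40° · 4.5 = 93.2×9.8×2.25 + 387×1.5 = 2635.6 N·m.
So T = 2635.6 / (0.6428 × 4.5) = 911.16 N.
ΣF_x = 0: H_x = T cos 40° = 697.99 N.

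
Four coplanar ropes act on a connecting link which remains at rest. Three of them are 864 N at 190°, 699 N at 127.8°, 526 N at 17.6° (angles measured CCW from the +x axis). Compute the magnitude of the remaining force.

Sum the known components: ΣF_x = -777.9 N, ΣF_y = 561.3 N.
For equilibrium the remaining force must supply (−ΣF_x, −ΣF_y) = (777.9, -561.3) N.
Magnitude = √((777.9)² + (-561.3)²) = 959.3 N; direction = atan2(-561.3, 777.9) = 324.2°.

F ≈ 959 N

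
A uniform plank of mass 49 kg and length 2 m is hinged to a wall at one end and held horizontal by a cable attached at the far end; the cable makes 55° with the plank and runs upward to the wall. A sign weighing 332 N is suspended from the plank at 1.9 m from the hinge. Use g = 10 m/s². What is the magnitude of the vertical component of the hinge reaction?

|H_y| ≈ 262 N

Take torques about the hinge: T sin 55° · 2 = 49×10×1 + 332×1.9 = 1120.8 N·m.
So T = 1120.8 / (0.8192 × 2) = 684.12 N.
ΣF_y = 0: H_y = (49×10 + 332) − T sin 55° = 822 − 560.4 = 261.6 N.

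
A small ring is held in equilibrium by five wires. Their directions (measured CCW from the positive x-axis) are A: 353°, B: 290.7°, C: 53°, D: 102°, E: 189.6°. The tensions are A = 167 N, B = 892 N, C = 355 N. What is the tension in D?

Resolve: ΣF_x = 167 cos 353° + 892 cos 290.7° + 355 cos 53° + T_D cos 102° + T_E cos 189.6° = 0.
        ΣF_y = 167 sin 353° + 892 sin 290.7° + 355 sin 53° + T_D sin 102° + T_E sin 189.6° = 0.
The known terms sum to (694.7, -571.3) N, so -0.2079 T_D − 0.9860 T_E = -694.7 and 0.9781 T_D − 0.1668 T_E = 571.3.
Solving simultaneously: T_D = 679.7 N, T_E = 561.2 N.

T_D ≈ 680 N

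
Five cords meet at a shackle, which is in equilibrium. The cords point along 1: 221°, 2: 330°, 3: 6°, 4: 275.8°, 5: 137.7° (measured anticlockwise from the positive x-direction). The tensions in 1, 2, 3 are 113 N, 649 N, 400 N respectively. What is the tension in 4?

Resolve: ΣF_x = 113 cos 221° + 649 cos 330° + 400 cos 6° + T_4 cos 275.8° + T_5 cos 137.7° = 0.
        ΣF_y = 113 sin 221° + 649 sin 330° + 400 sin 6° + T_4 sin 275.8° + T_5 sin 137.7° = 0.
The known terms sum to (874.6, -356.8) N, so 0.1011 T_4 − 0.7396 T_5 = -874.6 and -0.9949 T_4 + 0.6730 T_5 = 356.8.
Solving simultaneously: T_4 = 486.2 N, T_5 = 1249 N.

T_4 ≈ 486 N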